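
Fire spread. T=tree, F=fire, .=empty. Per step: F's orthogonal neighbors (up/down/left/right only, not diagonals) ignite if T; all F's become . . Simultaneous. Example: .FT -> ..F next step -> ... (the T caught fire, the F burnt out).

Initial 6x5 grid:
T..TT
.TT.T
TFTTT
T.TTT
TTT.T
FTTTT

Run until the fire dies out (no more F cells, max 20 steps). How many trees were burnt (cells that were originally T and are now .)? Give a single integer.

Answer: 21

Derivation:
Step 1: +5 fires, +2 burnt (F count now 5)
Step 2: +6 fires, +5 burnt (F count now 6)
Step 3: +4 fires, +6 burnt (F count now 4)
Step 4: +3 fires, +4 burnt (F count now 3)
Step 5: +2 fires, +3 burnt (F count now 2)
Step 6: +1 fires, +2 burnt (F count now 1)
Step 7: +0 fires, +1 burnt (F count now 0)
Fire out after step 7
Initially T: 22, now '.': 29
Total burnt (originally-T cells now '.'): 21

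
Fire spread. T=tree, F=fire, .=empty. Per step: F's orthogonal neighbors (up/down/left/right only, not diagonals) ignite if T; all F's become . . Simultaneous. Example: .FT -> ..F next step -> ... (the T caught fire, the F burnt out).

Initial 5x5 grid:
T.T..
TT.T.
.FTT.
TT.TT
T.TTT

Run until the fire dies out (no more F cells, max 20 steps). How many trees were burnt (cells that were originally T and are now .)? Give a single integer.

Step 1: +3 fires, +1 burnt (F count now 3)
Step 2: +3 fires, +3 burnt (F count now 3)
Step 3: +4 fires, +3 burnt (F count now 4)
Step 4: +2 fires, +4 burnt (F count now 2)
Step 5: +2 fires, +2 burnt (F count now 2)
Step 6: +0 fires, +2 burnt (F count now 0)
Fire out after step 6
Initially T: 15, now '.': 24
Total burnt (originally-T cells now '.'): 14

Answer: 14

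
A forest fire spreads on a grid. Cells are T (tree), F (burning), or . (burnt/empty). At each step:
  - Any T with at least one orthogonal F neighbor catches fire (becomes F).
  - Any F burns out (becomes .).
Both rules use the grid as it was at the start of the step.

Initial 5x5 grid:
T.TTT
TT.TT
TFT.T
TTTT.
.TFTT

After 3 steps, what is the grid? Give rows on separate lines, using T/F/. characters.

Step 1: 7 trees catch fire, 2 burn out
  T.TTT
  TF.TT
  F.F.T
  TFFT.
  .F.FT
Step 2: 4 trees catch fire, 7 burn out
  T.TTT
  F..TT
  ....T
  F..F.
  ....F
Step 3: 1 trees catch fire, 4 burn out
  F.TTT
  ...TT
  ....T
  .....
  .....

F.TTT
...TT
....T
.....
.....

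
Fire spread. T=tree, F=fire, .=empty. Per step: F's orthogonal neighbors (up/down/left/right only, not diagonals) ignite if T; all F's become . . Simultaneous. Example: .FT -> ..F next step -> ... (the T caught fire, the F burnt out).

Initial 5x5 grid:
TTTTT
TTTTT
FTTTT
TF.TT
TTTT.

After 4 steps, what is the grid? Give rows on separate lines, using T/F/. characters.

Step 1: 4 trees catch fire, 2 burn out
  TTTTT
  FTTTT
  .FTTT
  F..TT
  TFTT.
Step 2: 5 trees catch fire, 4 burn out
  FTTTT
  .FTTT
  ..FTT
  ...TT
  F.FT.
Step 3: 4 trees catch fire, 5 burn out
  .FTTT
  ..FTT
  ...FT
  ...TT
  ...F.
Step 4: 4 trees catch fire, 4 burn out
  ..FTT
  ...FT
  ....F
  ...FT
  .....

..FTT
...FT
....F
...FT
.....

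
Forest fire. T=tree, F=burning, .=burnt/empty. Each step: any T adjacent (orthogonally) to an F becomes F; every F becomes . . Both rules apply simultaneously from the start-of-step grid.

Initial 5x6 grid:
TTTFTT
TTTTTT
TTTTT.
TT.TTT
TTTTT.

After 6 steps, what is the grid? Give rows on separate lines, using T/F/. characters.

Step 1: 3 trees catch fire, 1 burn out
  TTF.FT
  TTTFTT
  TTTTT.
  TT.TTT
  TTTTT.
Step 2: 5 trees catch fire, 3 burn out
  TF...F
  TTF.FT
  TTTFT.
  TT.TTT
  TTTTT.
Step 3: 6 trees catch fire, 5 burn out
  F.....
  TF...F
  TTF.F.
  TT.FTT
  TTTTT.
Step 4: 4 trees catch fire, 6 burn out
  ......
  F.....
  TF....
  TT..FT
  TTTFT.
Step 5: 5 trees catch fire, 4 burn out
  ......
  ......
  F.....
  TF...F
  TTF.F.
Step 6: 2 trees catch fire, 5 burn out
  ......
  ......
  ......
  F.....
  TF....

......
......
......
F.....
TF....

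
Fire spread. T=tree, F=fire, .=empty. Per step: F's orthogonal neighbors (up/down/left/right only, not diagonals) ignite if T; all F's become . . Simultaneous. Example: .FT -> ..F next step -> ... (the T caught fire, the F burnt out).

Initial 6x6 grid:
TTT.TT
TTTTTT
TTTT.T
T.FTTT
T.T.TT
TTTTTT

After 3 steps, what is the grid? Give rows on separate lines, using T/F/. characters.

Step 1: 3 trees catch fire, 1 burn out
  TTT.TT
  TTTTTT
  TTFT.T
  T..FTT
  T.F.TT
  TTTTTT
Step 2: 5 trees catch fire, 3 burn out
  TTT.TT
  TTFTTT
  TF.F.T
  T...FT
  T...TT
  TTFTTT
Step 3: 8 trees catch fire, 5 burn out
  TTF.TT
  TF.FTT
  F....T
  T....F
  T...FT
  TF.FTT

TTF.TT
TF.FTT
F....T
T....F
T...FT
TF.FTT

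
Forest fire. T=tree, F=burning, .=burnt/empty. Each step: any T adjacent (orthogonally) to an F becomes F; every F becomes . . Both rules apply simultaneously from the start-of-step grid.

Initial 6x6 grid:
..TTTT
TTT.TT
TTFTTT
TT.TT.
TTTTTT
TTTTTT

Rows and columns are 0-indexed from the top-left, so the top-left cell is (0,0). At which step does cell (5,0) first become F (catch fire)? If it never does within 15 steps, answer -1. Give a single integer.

Step 1: cell (5,0)='T' (+3 fires, +1 burnt)
Step 2: cell (5,0)='T' (+6 fires, +3 burnt)
Step 3: cell (5,0)='T' (+8 fires, +6 burnt)
Step 4: cell (5,0)='T' (+7 fires, +8 burnt)
Step 5: cell (5,0)='F' (+5 fires, +7 burnt)
  -> target ignites at step 5
Step 6: cell (5,0)='.' (+1 fires, +5 burnt)
Step 7: cell (5,0)='.' (+0 fires, +1 burnt)
  fire out at step 7

5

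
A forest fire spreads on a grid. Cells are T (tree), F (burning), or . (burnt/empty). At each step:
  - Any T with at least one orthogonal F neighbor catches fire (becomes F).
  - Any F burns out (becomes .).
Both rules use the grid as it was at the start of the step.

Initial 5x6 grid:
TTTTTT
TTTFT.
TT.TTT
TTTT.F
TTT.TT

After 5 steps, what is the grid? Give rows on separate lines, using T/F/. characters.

Step 1: 6 trees catch fire, 2 burn out
  TTTFTT
  TTF.F.
  TT.FTF
  TTTT..
  TTT.TF
Step 2: 6 trees catch fire, 6 burn out
  TTF.FT
  TF....
  TT..F.
  TTTF..
  TTT.F.
Step 3: 5 trees catch fire, 6 burn out
  TF...F
  F.....
  TF....
  TTF...
  TTT...
Step 4: 4 trees catch fire, 5 burn out
  F.....
  ......
  F.....
  TF....
  TTF...
Step 5: 2 trees catch fire, 4 burn out
  ......
  ......
  ......
  F.....
  TF....

......
......
......
F.....
TF....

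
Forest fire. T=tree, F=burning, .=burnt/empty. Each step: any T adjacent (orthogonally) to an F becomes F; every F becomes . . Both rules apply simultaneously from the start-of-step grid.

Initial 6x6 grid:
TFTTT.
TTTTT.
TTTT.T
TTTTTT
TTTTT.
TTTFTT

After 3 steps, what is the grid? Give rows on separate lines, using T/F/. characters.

Step 1: 6 trees catch fire, 2 burn out
  F.FTT.
  TFTTT.
  TTTT.T
  TTTTTT
  TTTFT.
  TTF.FT
Step 2: 9 trees catch fire, 6 burn out
  ...FT.
  F.FTT.
  TFTT.T
  TTTFTT
  TTF.F.
  TF...F
Step 3: 10 trees catch fire, 9 burn out
  ....F.
  ...FT.
  F.FF.T
  TFF.FT
  TF....
  F.....

....F.
...FT.
F.FF.T
TFF.FT
TF....
F.....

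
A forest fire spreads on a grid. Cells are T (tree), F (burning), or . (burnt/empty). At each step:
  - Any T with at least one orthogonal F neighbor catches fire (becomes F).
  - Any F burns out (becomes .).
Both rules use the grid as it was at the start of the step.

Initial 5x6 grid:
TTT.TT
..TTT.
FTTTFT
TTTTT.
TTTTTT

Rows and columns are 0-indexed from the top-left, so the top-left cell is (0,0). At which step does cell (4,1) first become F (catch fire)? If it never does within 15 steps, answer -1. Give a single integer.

Step 1: cell (4,1)='T' (+6 fires, +2 burnt)
Step 2: cell (4,1)='T' (+7 fires, +6 burnt)
Step 3: cell (4,1)='F' (+6 fires, +7 burnt)
  -> target ignites at step 3
Step 4: cell (4,1)='.' (+2 fires, +6 burnt)
Step 5: cell (4,1)='.' (+1 fires, +2 burnt)
Step 6: cell (4,1)='.' (+1 fires, +1 burnt)
Step 7: cell (4,1)='.' (+0 fires, +1 burnt)
  fire out at step 7

3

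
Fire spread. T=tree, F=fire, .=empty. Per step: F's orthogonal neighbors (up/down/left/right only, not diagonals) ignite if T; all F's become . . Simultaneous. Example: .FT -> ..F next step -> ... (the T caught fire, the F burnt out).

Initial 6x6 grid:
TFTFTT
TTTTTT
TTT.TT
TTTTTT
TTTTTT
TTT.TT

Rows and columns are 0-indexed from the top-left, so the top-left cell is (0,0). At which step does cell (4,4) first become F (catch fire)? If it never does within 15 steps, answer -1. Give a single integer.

Step 1: cell (4,4)='T' (+5 fires, +2 burnt)
Step 2: cell (4,4)='T' (+5 fires, +5 burnt)
Step 3: cell (4,4)='T' (+5 fires, +5 burnt)
Step 4: cell (4,4)='T' (+5 fires, +5 burnt)
Step 5: cell (4,4)='F' (+6 fires, +5 burnt)
  -> target ignites at step 5
Step 6: cell (4,4)='.' (+5 fires, +6 burnt)
Step 7: cell (4,4)='.' (+1 fires, +5 burnt)
Step 8: cell (4,4)='.' (+0 fires, +1 burnt)
  fire out at step 8

5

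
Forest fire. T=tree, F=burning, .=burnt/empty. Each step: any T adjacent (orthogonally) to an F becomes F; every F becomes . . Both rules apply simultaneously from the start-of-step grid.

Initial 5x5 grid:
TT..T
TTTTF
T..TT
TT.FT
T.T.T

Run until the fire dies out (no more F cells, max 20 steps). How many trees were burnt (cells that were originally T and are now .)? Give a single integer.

Answer: 15

Derivation:
Step 1: +5 fires, +2 burnt (F count now 5)
Step 2: +2 fires, +5 burnt (F count now 2)
Step 3: +1 fires, +2 burnt (F count now 1)
Step 4: +2 fires, +1 burnt (F count now 2)
Step 5: +2 fires, +2 burnt (F count now 2)
Step 6: +1 fires, +2 burnt (F count now 1)
Step 7: +2 fires, +1 burnt (F count now 2)
Step 8: +0 fires, +2 burnt (F count now 0)
Fire out after step 8
Initially T: 16, now '.': 24
Total burnt (originally-T cells now '.'): 15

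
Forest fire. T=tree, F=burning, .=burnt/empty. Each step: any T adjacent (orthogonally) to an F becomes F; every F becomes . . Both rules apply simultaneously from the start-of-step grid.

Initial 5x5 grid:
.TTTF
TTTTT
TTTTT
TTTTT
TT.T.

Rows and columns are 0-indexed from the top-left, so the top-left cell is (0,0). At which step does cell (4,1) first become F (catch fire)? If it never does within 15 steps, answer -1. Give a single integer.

Step 1: cell (4,1)='T' (+2 fires, +1 burnt)
Step 2: cell (4,1)='T' (+3 fires, +2 burnt)
Step 3: cell (4,1)='T' (+4 fires, +3 burnt)
Step 4: cell (4,1)='T' (+3 fires, +4 burnt)
Step 5: cell (4,1)='T' (+4 fires, +3 burnt)
Step 6: cell (4,1)='T' (+2 fires, +4 burnt)
Step 7: cell (4,1)='F' (+2 fires, +2 burnt)
  -> target ignites at step 7
Step 8: cell (4,1)='.' (+1 fires, +2 burnt)
Step 9: cell (4,1)='.' (+0 fires, +1 burnt)
  fire out at step 9

7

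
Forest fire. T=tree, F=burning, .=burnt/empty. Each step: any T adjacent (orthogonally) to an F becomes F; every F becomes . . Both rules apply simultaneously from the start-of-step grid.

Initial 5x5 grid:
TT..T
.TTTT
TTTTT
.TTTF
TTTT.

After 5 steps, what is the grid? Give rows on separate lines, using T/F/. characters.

Step 1: 2 trees catch fire, 1 burn out
  TT..T
  .TTTT
  TTTTF
  .TTF.
  TTTT.
Step 2: 4 trees catch fire, 2 burn out
  TT..T
  .TTTF
  TTTF.
  .TF..
  TTTF.
Step 3: 5 trees catch fire, 4 burn out
  TT..F
  .TTF.
  TTF..
  .F...
  TTF..
Step 4: 3 trees catch fire, 5 burn out
  TT...
  .TF..
  TF...
  .....
  TF...
Step 5: 3 trees catch fire, 3 burn out
  TT...
  .F...
  F....
  .....
  F....

TT...
.F...
F....
.....
F....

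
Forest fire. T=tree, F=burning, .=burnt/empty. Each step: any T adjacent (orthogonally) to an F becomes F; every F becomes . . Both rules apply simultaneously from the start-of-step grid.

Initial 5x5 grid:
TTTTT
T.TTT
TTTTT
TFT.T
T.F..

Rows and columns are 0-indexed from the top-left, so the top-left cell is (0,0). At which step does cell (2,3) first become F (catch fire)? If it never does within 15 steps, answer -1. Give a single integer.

Step 1: cell (2,3)='T' (+3 fires, +2 burnt)
Step 2: cell (2,3)='T' (+3 fires, +3 burnt)
Step 3: cell (2,3)='F' (+3 fires, +3 burnt)
  -> target ignites at step 3
Step 4: cell (2,3)='.' (+4 fires, +3 burnt)
Step 5: cell (2,3)='.' (+4 fires, +4 burnt)
Step 6: cell (2,3)='.' (+1 fires, +4 burnt)
Step 7: cell (2,3)='.' (+0 fires, +1 burnt)
  fire out at step 7

3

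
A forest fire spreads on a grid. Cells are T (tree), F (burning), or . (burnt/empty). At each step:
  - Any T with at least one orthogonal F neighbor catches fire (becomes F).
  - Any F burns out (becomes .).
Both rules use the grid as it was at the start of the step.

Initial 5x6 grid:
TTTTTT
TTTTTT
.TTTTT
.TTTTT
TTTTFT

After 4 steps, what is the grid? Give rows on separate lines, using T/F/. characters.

Step 1: 3 trees catch fire, 1 burn out
  TTTTTT
  TTTTTT
  .TTTTT
  .TTTFT
  TTTF.F
Step 2: 4 trees catch fire, 3 burn out
  TTTTTT
  TTTTTT
  .TTTFT
  .TTF.F
  TTF...
Step 3: 5 trees catch fire, 4 burn out
  TTTTTT
  TTTTFT
  .TTF.F
  .TF...
  TF....
Step 4: 6 trees catch fire, 5 burn out
  TTTTFT
  TTTF.F
  .TF...
  .F....
  F.....

TTTTFT
TTTF.F
.TF...
.F....
F.....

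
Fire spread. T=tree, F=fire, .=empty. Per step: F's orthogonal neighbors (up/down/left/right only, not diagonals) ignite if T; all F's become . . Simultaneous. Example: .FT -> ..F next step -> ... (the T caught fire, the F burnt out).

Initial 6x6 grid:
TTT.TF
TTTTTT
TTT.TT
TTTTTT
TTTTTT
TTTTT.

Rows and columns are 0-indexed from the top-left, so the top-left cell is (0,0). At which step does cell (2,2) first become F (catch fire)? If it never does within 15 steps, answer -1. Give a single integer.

Step 1: cell (2,2)='T' (+2 fires, +1 burnt)
Step 2: cell (2,2)='T' (+2 fires, +2 burnt)
Step 3: cell (2,2)='T' (+3 fires, +2 burnt)
Step 4: cell (2,2)='T' (+3 fires, +3 burnt)
Step 5: cell (2,2)='F' (+5 fires, +3 burnt)
  -> target ignites at step 5
Step 6: cell (2,2)='.' (+6 fires, +5 burnt)
Step 7: cell (2,2)='.' (+5 fires, +6 burnt)
Step 8: cell (2,2)='.' (+3 fires, +5 burnt)
Step 9: cell (2,2)='.' (+2 fires, +3 burnt)
Step 10: cell (2,2)='.' (+1 fires, +2 burnt)
Step 11: cell (2,2)='.' (+0 fires, +1 burnt)
  fire out at step 11

5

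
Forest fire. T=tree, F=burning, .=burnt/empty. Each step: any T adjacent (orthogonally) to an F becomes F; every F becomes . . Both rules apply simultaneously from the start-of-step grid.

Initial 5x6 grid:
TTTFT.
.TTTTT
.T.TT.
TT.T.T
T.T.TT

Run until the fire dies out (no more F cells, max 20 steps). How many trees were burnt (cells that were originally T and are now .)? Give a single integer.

Answer: 16

Derivation:
Step 1: +3 fires, +1 burnt (F count now 3)
Step 2: +4 fires, +3 burnt (F count now 4)
Step 3: +5 fires, +4 burnt (F count now 5)
Step 4: +1 fires, +5 burnt (F count now 1)
Step 5: +1 fires, +1 burnt (F count now 1)
Step 6: +1 fires, +1 burnt (F count now 1)
Step 7: +1 fires, +1 burnt (F count now 1)
Step 8: +0 fires, +1 burnt (F count now 0)
Fire out after step 8
Initially T: 20, now '.': 26
Total burnt (originally-T cells now '.'): 16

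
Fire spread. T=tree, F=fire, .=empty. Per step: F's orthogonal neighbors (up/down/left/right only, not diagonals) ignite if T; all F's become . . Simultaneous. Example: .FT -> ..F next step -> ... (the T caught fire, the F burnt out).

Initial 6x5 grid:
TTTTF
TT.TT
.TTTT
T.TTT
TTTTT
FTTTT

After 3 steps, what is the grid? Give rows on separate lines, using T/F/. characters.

Step 1: 4 trees catch fire, 2 burn out
  TTTF.
  TT.TF
  .TTTT
  T.TTT
  FTTTT
  .FTTT
Step 2: 6 trees catch fire, 4 burn out
  TTF..
  TT.F.
  .TTTF
  F.TTT
  .FTTT
  ..FTT
Step 3: 5 trees catch fire, 6 burn out
  TF...
  TT...
  .TTF.
  ..TTF
  ..FTT
  ...FT

TF...
TT...
.TTF.
..TTF
..FTT
...FT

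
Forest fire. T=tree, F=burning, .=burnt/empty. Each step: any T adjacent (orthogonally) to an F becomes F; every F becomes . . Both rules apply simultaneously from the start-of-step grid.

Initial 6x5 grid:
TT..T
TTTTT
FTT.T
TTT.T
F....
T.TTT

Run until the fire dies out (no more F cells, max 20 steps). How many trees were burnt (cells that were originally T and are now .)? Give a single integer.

Step 1: +4 fires, +2 burnt (F count now 4)
Step 2: +4 fires, +4 burnt (F count now 4)
Step 3: +3 fires, +4 burnt (F count now 3)
Step 4: +1 fires, +3 burnt (F count now 1)
Step 5: +1 fires, +1 burnt (F count now 1)
Step 6: +2 fires, +1 burnt (F count now 2)
Step 7: +1 fires, +2 burnt (F count now 1)
Step 8: +0 fires, +1 burnt (F count now 0)
Fire out after step 8
Initially T: 19, now '.': 27
Total burnt (originally-T cells now '.'): 16

Answer: 16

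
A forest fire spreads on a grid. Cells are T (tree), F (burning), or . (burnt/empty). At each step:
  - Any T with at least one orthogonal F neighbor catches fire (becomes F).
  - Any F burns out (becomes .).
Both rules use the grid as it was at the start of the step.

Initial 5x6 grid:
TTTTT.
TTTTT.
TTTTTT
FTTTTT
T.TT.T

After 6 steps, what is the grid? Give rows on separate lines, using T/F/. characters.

Step 1: 3 trees catch fire, 1 burn out
  TTTTT.
  TTTTT.
  FTTTTT
  .FTTTT
  F.TT.T
Step 2: 3 trees catch fire, 3 burn out
  TTTTT.
  FTTTT.
  .FTTTT
  ..FTTT
  ..TT.T
Step 3: 5 trees catch fire, 3 burn out
  FTTTT.
  .FTTT.
  ..FTTT
  ...FTT
  ..FT.T
Step 4: 5 trees catch fire, 5 burn out
  .FTTT.
  ..FTT.
  ...FTT
  ....FT
  ...F.T
Step 5: 4 trees catch fire, 5 burn out
  ..FTT.
  ...FT.
  ....FT
  .....F
  .....T
Step 6: 4 trees catch fire, 4 burn out
  ...FT.
  ....F.
  .....F
  ......
  .....F

...FT.
....F.
.....F
......
.....F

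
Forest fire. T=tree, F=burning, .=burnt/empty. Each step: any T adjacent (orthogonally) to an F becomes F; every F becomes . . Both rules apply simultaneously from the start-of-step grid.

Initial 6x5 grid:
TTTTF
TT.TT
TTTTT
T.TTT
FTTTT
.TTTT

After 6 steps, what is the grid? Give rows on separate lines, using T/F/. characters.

Step 1: 4 trees catch fire, 2 burn out
  TTTF.
  TT.TF
  TTTTT
  F.TTT
  .FTTT
  .TTTT
Step 2: 6 trees catch fire, 4 burn out
  TTF..
  TT.F.
  FTTTF
  ..TTT
  ..FTT
  .FTTT
Step 3: 8 trees catch fire, 6 burn out
  TF...
  FT...
  .FTF.
  ..FTF
  ...FT
  ..FTT
Step 4: 6 trees catch fire, 8 burn out
  F....
  .F...
  ..F..
  ...F.
  ....F
  ...FT
Step 5: 1 trees catch fire, 6 burn out
  .....
  .....
  .....
  .....
  .....
  ....F
Step 6: 0 trees catch fire, 1 burn out
  .....
  .....
  .....
  .....
  .....
  .....

.....
.....
.....
.....
.....
.....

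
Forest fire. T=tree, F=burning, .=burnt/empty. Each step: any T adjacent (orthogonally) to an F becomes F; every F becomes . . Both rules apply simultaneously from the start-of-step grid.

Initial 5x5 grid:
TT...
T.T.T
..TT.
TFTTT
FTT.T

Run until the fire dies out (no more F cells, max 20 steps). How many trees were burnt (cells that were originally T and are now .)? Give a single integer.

Step 1: +3 fires, +2 burnt (F count now 3)
Step 2: +3 fires, +3 burnt (F count now 3)
Step 3: +3 fires, +3 burnt (F count now 3)
Step 4: +1 fires, +3 burnt (F count now 1)
Step 5: +0 fires, +1 burnt (F count now 0)
Fire out after step 5
Initially T: 14, now '.': 21
Total burnt (originally-T cells now '.'): 10

Answer: 10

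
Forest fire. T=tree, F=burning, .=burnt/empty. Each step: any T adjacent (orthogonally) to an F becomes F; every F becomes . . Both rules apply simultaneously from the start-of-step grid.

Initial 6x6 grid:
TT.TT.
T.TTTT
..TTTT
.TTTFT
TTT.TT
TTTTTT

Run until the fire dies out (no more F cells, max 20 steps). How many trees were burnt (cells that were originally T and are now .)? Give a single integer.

Answer: 25

Derivation:
Step 1: +4 fires, +1 burnt (F count now 4)
Step 2: +6 fires, +4 burnt (F count now 6)
Step 3: +8 fires, +6 burnt (F count now 8)
Step 4: +4 fires, +8 burnt (F count now 4)
Step 5: +2 fires, +4 burnt (F count now 2)
Step 6: +1 fires, +2 burnt (F count now 1)
Step 7: +0 fires, +1 burnt (F count now 0)
Fire out after step 7
Initially T: 28, now '.': 33
Total burnt (originally-T cells now '.'): 25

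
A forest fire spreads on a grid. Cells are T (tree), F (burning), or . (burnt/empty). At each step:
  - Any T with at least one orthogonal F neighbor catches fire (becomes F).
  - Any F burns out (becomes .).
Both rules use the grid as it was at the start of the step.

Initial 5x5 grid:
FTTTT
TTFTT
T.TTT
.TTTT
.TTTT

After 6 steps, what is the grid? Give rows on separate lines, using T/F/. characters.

Step 1: 6 trees catch fire, 2 burn out
  .FFTT
  FF.FT
  T.FTT
  .TTTT
  .TTTT
Step 2: 5 trees catch fire, 6 burn out
  ...FT
  ....F
  F..FT
  .TFTT
  .TTTT
Step 3: 5 trees catch fire, 5 burn out
  ....F
  .....
  ....F
  .F.FT
  .TFTT
Step 4: 3 trees catch fire, 5 burn out
  .....
  .....
  .....
  ....F
  .F.FT
Step 5: 1 trees catch fire, 3 burn out
  .....
  .....
  .....
  .....
  ....F
Step 6: 0 trees catch fire, 1 burn out
  .....
  .....
  .....
  .....
  .....

.....
.....
.....
.....
.....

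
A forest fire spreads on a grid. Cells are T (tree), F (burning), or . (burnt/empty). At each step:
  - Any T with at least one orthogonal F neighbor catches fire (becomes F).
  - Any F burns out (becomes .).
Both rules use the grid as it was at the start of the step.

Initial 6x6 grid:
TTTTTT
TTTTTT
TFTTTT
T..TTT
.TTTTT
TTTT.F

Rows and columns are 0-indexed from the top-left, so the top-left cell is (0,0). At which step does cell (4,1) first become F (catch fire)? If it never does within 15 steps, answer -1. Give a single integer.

Step 1: cell (4,1)='T' (+4 fires, +2 burnt)
Step 2: cell (4,1)='T' (+7 fires, +4 burnt)
Step 3: cell (4,1)='T' (+8 fires, +7 burnt)
Step 4: cell (4,1)='T' (+5 fires, +8 burnt)
Step 5: cell (4,1)='F' (+4 fires, +5 burnt)
  -> target ignites at step 5
Step 6: cell (4,1)='.' (+1 fires, +4 burnt)
Step 7: cell (4,1)='.' (+1 fires, +1 burnt)
Step 8: cell (4,1)='.' (+0 fires, +1 burnt)
  fire out at step 8

5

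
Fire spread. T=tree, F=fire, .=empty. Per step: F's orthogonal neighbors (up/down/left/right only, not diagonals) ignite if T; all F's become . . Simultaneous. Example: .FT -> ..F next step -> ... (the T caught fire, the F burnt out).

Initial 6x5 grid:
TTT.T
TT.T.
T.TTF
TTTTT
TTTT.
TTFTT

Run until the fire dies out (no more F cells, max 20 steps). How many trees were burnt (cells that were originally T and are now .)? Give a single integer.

Answer: 22

Derivation:
Step 1: +5 fires, +2 burnt (F count now 5)
Step 2: +8 fires, +5 burnt (F count now 8)
Step 3: +2 fires, +8 burnt (F count now 2)
Step 4: +1 fires, +2 burnt (F count now 1)
Step 5: +1 fires, +1 burnt (F count now 1)
Step 6: +1 fires, +1 burnt (F count now 1)
Step 7: +2 fires, +1 burnt (F count now 2)
Step 8: +1 fires, +2 burnt (F count now 1)
Step 9: +1 fires, +1 burnt (F count now 1)
Step 10: +0 fires, +1 burnt (F count now 0)
Fire out after step 10
Initially T: 23, now '.': 29
Total burnt (originally-T cells now '.'): 22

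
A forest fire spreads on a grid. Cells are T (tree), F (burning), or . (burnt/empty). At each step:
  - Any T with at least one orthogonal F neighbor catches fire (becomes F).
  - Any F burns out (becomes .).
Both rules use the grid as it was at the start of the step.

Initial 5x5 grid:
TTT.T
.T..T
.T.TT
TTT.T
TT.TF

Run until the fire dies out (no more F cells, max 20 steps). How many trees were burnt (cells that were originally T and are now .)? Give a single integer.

Answer: 6

Derivation:
Step 1: +2 fires, +1 burnt (F count now 2)
Step 2: +1 fires, +2 burnt (F count now 1)
Step 3: +2 fires, +1 burnt (F count now 2)
Step 4: +1 fires, +2 burnt (F count now 1)
Step 5: +0 fires, +1 burnt (F count now 0)
Fire out after step 5
Initially T: 16, now '.': 15
Total burnt (originally-T cells now '.'): 6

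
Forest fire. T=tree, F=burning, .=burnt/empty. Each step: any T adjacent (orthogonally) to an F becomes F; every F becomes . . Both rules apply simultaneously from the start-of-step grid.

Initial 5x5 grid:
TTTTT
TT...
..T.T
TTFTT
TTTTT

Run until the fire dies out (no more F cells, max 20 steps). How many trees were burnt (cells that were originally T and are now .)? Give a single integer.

Answer: 11

Derivation:
Step 1: +4 fires, +1 burnt (F count now 4)
Step 2: +4 fires, +4 burnt (F count now 4)
Step 3: +3 fires, +4 burnt (F count now 3)
Step 4: +0 fires, +3 burnt (F count now 0)
Fire out after step 4
Initially T: 18, now '.': 18
Total burnt (originally-T cells now '.'): 11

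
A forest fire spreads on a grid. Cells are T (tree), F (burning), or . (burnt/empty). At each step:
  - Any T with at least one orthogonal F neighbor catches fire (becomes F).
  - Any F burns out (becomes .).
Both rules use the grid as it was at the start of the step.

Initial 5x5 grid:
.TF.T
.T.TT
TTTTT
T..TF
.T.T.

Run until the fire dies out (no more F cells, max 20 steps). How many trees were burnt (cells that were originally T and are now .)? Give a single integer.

Step 1: +3 fires, +2 burnt (F count now 3)
Step 2: +4 fires, +3 burnt (F count now 4)
Step 3: +4 fires, +4 burnt (F count now 4)
Step 4: +1 fires, +4 burnt (F count now 1)
Step 5: +1 fires, +1 burnt (F count now 1)
Step 6: +0 fires, +1 burnt (F count now 0)
Fire out after step 6
Initially T: 14, now '.': 24
Total burnt (originally-T cells now '.'): 13

Answer: 13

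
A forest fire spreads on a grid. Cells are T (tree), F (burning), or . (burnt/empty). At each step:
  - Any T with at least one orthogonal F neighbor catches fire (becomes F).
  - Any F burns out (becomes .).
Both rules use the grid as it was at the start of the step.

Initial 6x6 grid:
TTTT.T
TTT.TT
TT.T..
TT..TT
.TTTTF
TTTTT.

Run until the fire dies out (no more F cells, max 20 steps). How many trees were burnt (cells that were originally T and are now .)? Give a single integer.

Answer: 22

Derivation:
Step 1: +2 fires, +1 burnt (F count now 2)
Step 2: +3 fires, +2 burnt (F count now 3)
Step 3: +2 fires, +3 burnt (F count now 2)
Step 4: +2 fires, +2 burnt (F count now 2)
Step 5: +2 fires, +2 burnt (F count now 2)
Step 6: +3 fires, +2 burnt (F count now 3)
Step 7: +2 fires, +3 burnt (F count now 2)
Step 8: +3 fires, +2 burnt (F count now 3)
Step 9: +2 fires, +3 burnt (F count now 2)
Step 10: +1 fires, +2 burnt (F count now 1)
Step 11: +0 fires, +1 burnt (F count now 0)
Fire out after step 11
Initially T: 26, now '.': 32
Total burnt (originally-T cells now '.'): 22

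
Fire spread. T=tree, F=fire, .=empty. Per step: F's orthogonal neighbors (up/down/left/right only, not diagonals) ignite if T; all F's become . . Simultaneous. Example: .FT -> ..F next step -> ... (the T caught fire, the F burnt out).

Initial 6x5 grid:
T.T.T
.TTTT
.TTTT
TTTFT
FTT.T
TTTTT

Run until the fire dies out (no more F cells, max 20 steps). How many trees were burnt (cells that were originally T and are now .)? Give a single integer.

Answer: 22

Derivation:
Step 1: +6 fires, +2 burnt (F count now 6)
Step 2: +7 fires, +6 burnt (F count now 7)
Step 3: +5 fires, +7 burnt (F count now 5)
Step 4: +4 fires, +5 burnt (F count now 4)
Step 5: +0 fires, +4 burnt (F count now 0)
Fire out after step 5
Initially T: 23, now '.': 29
Total burnt (originally-T cells now '.'): 22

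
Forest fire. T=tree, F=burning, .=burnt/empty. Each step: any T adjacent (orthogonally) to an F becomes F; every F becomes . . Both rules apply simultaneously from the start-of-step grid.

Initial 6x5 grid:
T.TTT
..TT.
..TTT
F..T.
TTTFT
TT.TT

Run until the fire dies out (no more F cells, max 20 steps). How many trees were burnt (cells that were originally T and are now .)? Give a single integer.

Answer: 17

Derivation:
Step 1: +5 fires, +2 burnt (F count now 5)
Step 2: +4 fires, +5 burnt (F count now 4)
Step 3: +4 fires, +4 burnt (F count now 4)
Step 4: +2 fires, +4 burnt (F count now 2)
Step 5: +2 fires, +2 burnt (F count now 2)
Step 6: +0 fires, +2 burnt (F count now 0)
Fire out after step 6
Initially T: 18, now '.': 29
Total burnt (originally-T cells now '.'): 17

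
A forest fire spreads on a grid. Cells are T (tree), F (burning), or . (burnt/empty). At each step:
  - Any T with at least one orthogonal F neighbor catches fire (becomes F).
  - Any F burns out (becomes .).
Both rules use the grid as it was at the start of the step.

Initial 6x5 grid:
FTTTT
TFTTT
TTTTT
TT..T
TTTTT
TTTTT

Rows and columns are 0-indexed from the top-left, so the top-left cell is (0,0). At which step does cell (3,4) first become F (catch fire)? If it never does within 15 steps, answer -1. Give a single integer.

Step 1: cell (3,4)='T' (+4 fires, +2 burnt)
Step 2: cell (3,4)='T' (+5 fires, +4 burnt)
Step 3: cell (3,4)='T' (+5 fires, +5 burnt)
Step 4: cell (3,4)='T' (+5 fires, +5 burnt)
Step 5: cell (3,4)='F' (+4 fires, +5 burnt)
  -> target ignites at step 5
Step 6: cell (3,4)='.' (+2 fires, +4 burnt)
Step 7: cell (3,4)='.' (+1 fires, +2 burnt)
Step 8: cell (3,4)='.' (+0 fires, +1 burnt)
  fire out at step 8

5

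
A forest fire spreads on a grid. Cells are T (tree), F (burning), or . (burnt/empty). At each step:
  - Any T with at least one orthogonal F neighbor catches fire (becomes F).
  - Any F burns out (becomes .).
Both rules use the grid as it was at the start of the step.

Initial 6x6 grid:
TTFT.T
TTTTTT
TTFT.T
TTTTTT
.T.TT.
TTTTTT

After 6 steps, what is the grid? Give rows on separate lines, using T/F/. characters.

Step 1: 6 trees catch fire, 2 burn out
  TF.F.T
  TTFTTT
  TF.F.T
  TTFTTT
  .T.TT.
  TTTTTT
Step 2: 6 trees catch fire, 6 burn out
  F....T
  TF.FTT
  F....T
  TF.FTT
  .T.TT.
  TTTTTT
Step 3: 6 trees catch fire, 6 burn out
  .....T
  F...FT
  .....T
  F...FT
  .F.FT.
  TTTTTT
Step 4: 5 trees catch fire, 6 burn out
  .....T
  .....F
  .....T
  .....F
  ....F.
  TFTFTT
Step 5: 5 trees catch fire, 5 burn out
  .....F
  ......
  .....F
  ......
  ......
  F.F.FT
Step 6: 1 trees catch fire, 5 burn out
  ......
  ......
  ......
  ......
  ......
  .....F

......
......
......
......
......
.....F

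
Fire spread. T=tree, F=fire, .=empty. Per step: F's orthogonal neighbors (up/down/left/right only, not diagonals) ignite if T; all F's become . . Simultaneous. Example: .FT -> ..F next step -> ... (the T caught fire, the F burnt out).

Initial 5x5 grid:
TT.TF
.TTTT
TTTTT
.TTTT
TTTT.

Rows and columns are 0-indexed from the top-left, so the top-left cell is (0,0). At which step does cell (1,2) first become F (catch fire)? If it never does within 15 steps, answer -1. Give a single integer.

Step 1: cell (1,2)='T' (+2 fires, +1 burnt)
Step 2: cell (1,2)='T' (+2 fires, +2 burnt)
Step 3: cell (1,2)='F' (+3 fires, +2 burnt)
  -> target ignites at step 3
Step 4: cell (1,2)='.' (+3 fires, +3 burnt)
Step 5: cell (1,2)='.' (+4 fires, +3 burnt)
Step 6: cell (1,2)='.' (+4 fires, +4 burnt)
Step 7: cell (1,2)='.' (+1 fires, +4 burnt)
Step 8: cell (1,2)='.' (+1 fires, +1 burnt)
Step 9: cell (1,2)='.' (+0 fires, +1 burnt)
  fire out at step 9

3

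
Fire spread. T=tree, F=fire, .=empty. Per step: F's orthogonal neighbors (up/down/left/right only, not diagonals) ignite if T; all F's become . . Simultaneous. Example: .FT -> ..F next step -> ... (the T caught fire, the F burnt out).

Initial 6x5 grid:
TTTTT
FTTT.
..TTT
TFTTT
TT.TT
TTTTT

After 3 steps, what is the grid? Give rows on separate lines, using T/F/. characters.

Step 1: 5 trees catch fire, 2 burn out
  FTTTT
  .FTT.
  ..TTT
  F.FTT
  TF.TT
  TTTTT
Step 2: 6 trees catch fire, 5 burn out
  .FTTT
  ..FT.
  ..FTT
  ...FT
  F..TT
  TFTTT
Step 3: 7 trees catch fire, 6 burn out
  ..FTT
  ...F.
  ...FT
  ....F
  ...FT
  F.FTT

..FTT
...F.
...FT
....F
...FT
F.FTT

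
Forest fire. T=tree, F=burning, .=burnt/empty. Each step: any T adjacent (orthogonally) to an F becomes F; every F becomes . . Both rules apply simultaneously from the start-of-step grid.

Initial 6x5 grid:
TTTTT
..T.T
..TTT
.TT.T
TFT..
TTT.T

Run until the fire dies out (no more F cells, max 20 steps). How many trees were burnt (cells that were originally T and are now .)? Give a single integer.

Step 1: +4 fires, +1 burnt (F count now 4)
Step 2: +3 fires, +4 burnt (F count now 3)
Step 3: +1 fires, +3 burnt (F count now 1)
Step 4: +2 fires, +1 burnt (F count now 2)
Step 5: +2 fires, +2 burnt (F count now 2)
Step 6: +4 fires, +2 burnt (F count now 4)
Step 7: +2 fires, +4 burnt (F count now 2)
Step 8: +0 fires, +2 burnt (F count now 0)
Fire out after step 8
Initially T: 19, now '.': 29
Total burnt (originally-T cells now '.'): 18

Answer: 18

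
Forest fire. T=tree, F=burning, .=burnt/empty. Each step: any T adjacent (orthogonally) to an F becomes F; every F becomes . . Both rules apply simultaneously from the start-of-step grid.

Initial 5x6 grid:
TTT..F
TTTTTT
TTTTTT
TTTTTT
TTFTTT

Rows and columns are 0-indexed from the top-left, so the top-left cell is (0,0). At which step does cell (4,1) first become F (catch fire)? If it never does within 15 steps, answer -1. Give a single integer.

Step 1: cell (4,1)='F' (+4 fires, +2 burnt)
  -> target ignites at step 1
Step 2: cell (4,1)='.' (+7 fires, +4 burnt)
Step 3: cell (4,1)='.' (+9 fires, +7 burnt)
Step 4: cell (4,1)='.' (+3 fires, +9 burnt)
Step 5: cell (4,1)='.' (+2 fires, +3 burnt)
Step 6: cell (4,1)='.' (+1 fires, +2 burnt)
Step 7: cell (4,1)='.' (+0 fires, +1 burnt)
  fire out at step 7

1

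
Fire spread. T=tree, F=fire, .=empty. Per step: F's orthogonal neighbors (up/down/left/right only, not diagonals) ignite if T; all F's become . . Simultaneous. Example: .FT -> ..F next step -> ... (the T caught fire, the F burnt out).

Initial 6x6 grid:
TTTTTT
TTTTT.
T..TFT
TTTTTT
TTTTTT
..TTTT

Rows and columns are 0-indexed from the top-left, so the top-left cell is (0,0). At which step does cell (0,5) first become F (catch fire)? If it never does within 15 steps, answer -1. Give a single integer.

Step 1: cell (0,5)='T' (+4 fires, +1 burnt)
Step 2: cell (0,5)='T' (+5 fires, +4 burnt)
Step 3: cell (0,5)='F' (+7 fires, +5 burnt)
  -> target ignites at step 3
Step 4: cell (0,5)='.' (+6 fires, +7 burnt)
Step 5: cell (0,5)='.' (+5 fires, +6 burnt)
Step 6: cell (0,5)='.' (+3 fires, +5 burnt)
Step 7: cell (0,5)='.' (+0 fires, +3 burnt)
  fire out at step 7

3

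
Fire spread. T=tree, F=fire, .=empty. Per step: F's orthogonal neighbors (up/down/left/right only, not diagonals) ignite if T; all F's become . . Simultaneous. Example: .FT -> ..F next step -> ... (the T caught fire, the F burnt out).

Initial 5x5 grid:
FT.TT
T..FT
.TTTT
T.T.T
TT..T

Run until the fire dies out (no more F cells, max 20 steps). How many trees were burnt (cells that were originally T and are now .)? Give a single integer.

Answer: 12

Derivation:
Step 1: +5 fires, +2 burnt (F count now 5)
Step 2: +3 fires, +5 burnt (F count now 3)
Step 3: +3 fires, +3 burnt (F count now 3)
Step 4: +1 fires, +3 burnt (F count now 1)
Step 5: +0 fires, +1 burnt (F count now 0)
Fire out after step 5
Initially T: 15, now '.': 22
Total burnt (originally-T cells now '.'): 12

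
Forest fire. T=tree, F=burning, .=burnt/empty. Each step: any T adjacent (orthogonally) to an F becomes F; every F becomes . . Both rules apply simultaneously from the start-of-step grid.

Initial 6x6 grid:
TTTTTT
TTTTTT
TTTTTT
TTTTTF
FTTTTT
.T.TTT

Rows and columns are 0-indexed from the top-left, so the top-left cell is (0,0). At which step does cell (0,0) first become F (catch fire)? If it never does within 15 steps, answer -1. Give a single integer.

Step 1: cell (0,0)='T' (+5 fires, +2 burnt)
Step 2: cell (0,0)='T' (+9 fires, +5 burnt)
Step 3: cell (0,0)='T' (+8 fires, +9 burnt)
Step 4: cell (0,0)='F' (+6 fires, +8 burnt)
  -> target ignites at step 4
Step 5: cell (0,0)='.' (+3 fires, +6 burnt)
Step 6: cell (0,0)='.' (+1 fires, +3 burnt)
Step 7: cell (0,0)='.' (+0 fires, +1 burnt)
  fire out at step 7

4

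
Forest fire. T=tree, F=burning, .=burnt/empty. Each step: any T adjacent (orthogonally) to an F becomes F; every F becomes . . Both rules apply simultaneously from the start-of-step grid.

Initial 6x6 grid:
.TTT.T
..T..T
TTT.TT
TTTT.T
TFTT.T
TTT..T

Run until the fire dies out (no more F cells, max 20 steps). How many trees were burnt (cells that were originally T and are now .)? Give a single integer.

Step 1: +4 fires, +1 burnt (F count now 4)
Step 2: +6 fires, +4 burnt (F count now 6)
Step 3: +3 fires, +6 burnt (F count now 3)
Step 4: +1 fires, +3 burnt (F count now 1)
Step 5: +1 fires, +1 burnt (F count now 1)
Step 6: +2 fires, +1 burnt (F count now 2)
Step 7: +0 fires, +2 burnt (F count now 0)
Fire out after step 7
Initially T: 24, now '.': 29
Total burnt (originally-T cells now '.'): 17

Answer: 17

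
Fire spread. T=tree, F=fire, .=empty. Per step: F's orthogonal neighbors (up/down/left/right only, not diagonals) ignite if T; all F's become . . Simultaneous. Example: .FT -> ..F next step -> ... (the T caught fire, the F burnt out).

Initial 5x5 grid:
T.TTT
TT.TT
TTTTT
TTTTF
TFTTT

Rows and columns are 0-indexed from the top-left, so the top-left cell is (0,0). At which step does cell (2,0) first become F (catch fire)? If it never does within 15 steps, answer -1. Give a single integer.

Step 1: cell (2,0)='T' (+6 fires, +2 burnt)
Step 2: cell (2,0)='T' (+6 fires, +6 burnt)
Step 3: cell (2,0)='F' (+5 fires, +6 burnt)
  -> target ignites at step 3
Step 4: cell (2,0)='.' (+2 fires, +5 burnt)
Step 5: cell (2,0)='.' (+2 fires, +2 burnt)
Step 6: cell (2,0)='.' (+0 fires, +2 burnt)
  fire out at step 6

3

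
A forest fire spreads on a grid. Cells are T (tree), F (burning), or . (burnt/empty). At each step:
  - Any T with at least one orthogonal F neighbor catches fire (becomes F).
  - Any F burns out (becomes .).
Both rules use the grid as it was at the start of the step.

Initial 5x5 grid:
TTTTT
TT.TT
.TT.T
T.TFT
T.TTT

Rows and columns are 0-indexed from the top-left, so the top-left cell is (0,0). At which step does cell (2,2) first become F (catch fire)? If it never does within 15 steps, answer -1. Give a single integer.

Step 1: cell (2,2)='T' (+3 fires, +1 burnt)
Step 2: cell (2,2)='F' (+4 fires, +3 burnt)
  -> target ignites at step 2
Step 3: cell (2,2)='.' (+2 fires, +4 burnt)
Step 4: cell (2,2)='.' (+3 fires, +2 burnt)
Step 5: cell (2,2)='.' (+3 fires, +3 burnt)
Step 6: cell (2,2)='.' (+2 fires, +3 burnt)
Step 7: cell (2,2)='.' (+0 fires, +2 burnt)
  fire out at step 7

2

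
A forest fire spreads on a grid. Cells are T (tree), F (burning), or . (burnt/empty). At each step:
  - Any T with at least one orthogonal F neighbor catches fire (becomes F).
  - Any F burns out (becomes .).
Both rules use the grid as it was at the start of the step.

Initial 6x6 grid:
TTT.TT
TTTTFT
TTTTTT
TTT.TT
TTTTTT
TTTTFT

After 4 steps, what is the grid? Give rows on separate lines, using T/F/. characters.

Step 1: 7 trees catch fire, 2 burn out
  TTT.FT
  TTTF.F
  TTTTFT
  TTT.TT
  TTTTFT
  TTTF.F
Step 2: 8 trees catch fire, 7 burn out
  TTT..F
  TTF...
  TTTF.F
  TTT.FT
  TTTF.F
  TTF...
Step 3: 6 trees catch fire, 8 burn out
  TTF...
  TF....
  TTF...
  TTT..F
  TTF...
  TF....
Step 4: 6 trees catch fire, 6 burn out
  TF....
  F.....
  TF....
  TTF...
  TF....
  F.....

TF....
F.....
TF....
TTF...
TF....
F.....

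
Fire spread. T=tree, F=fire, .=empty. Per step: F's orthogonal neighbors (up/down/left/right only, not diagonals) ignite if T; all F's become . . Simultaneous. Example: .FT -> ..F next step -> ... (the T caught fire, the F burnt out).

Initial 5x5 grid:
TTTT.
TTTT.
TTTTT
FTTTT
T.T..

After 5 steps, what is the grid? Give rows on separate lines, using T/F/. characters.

Step 1: 3 trees catch fire, 1 burn out
  TTTT.
  TTTT.
  FTTTT
  .FTTT
  F.T..
Step 2: 3 trees catch fire, 3 burn out
  TTTT.
  FTTT.
  .FTTT
  ..FTT
  ..T..
Step 3: 5 trees catch fire, 3 burn out
  FTTT.
  .FTT.
  ..FTT
  ...FT
  ..F..
Step 4: 4 trees catch fire, 5 burn out
  .FTT.
  ..FT.
  ...FT
  ....F
  .....
Step 5: 3 trees catch fire, 4 burn out
  ..FT.
  ...F.
  ....F
  .....
  .....

..FT.
...F.
....F
.....
.....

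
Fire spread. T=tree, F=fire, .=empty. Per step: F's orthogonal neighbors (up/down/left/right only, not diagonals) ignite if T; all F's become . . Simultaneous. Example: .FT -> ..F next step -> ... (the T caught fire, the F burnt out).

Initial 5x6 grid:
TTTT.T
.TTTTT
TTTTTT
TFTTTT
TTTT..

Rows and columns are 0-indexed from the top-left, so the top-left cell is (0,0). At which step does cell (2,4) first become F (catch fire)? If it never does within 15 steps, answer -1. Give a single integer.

Step 1: cell (2,4)='T' (+4 fires, +1 burnt)
Step 2: cell (2,4)='T' (+6 fires, +4 burnt)
Step 3: cell (2,4)='T' (+5 fires, +6 burnt)
Step 4: cell (2,4)='F' (+5 fires, +5 burnt)
  -> target ignites at step 4
Step 5: cell (2,4)='.' (+3 fires, +5 burnt)
Step 6: cell (2,4)='.' (+1 fires, +3 burnt)
Step 7: cell (2,4)='.' (+1 fires, +1 burnt)
Step 8: cell (2,4)='.' (+0 fires, +1 burnt)
  fire out at step 8

4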